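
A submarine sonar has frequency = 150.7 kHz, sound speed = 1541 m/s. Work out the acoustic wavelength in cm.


1.02 cm


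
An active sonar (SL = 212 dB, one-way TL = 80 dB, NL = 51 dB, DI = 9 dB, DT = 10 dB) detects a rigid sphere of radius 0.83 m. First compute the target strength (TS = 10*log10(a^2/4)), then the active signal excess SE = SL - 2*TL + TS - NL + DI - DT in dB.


Step 1: TS = 10*log10(0.83^2/4) = -7.64 dB
Step 2: SE = SL - 2*TL + TS - NL + DI - DT = 212 - 2*80 + (-7.64) - 51 + 9 - 10 = -7.64

-7.64 dB


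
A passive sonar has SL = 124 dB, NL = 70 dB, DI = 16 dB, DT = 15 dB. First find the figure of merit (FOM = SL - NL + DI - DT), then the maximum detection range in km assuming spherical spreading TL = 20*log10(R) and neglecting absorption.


Step 1: FOM = SL - NL + DI - DT = 124 - 70 + 16 - 15 = 55 dB
Step 2: at max range FOM = TL = 20*log10(R), so R = 10^(55/20) = 562.34 m = 0.56 km

0.56 km


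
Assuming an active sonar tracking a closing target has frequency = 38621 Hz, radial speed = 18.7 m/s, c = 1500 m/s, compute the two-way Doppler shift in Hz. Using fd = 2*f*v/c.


fd = 2*f*v/c = 2 * 38621 * 18.7 / 1500 = 962.95

962.95 Hz


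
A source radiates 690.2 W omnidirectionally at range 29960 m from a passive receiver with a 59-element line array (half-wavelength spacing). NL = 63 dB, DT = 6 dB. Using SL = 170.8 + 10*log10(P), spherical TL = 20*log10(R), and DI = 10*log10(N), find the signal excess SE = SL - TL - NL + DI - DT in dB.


Step 1: SL = 170.8 + 10*log10(690.2) = 199.19 dB
Step 2: TL = 20*log10(29960) = 89.53 dB
Step 3: DI = 10*log10(59) = 17.71 dB
Step 4: SE = SL - TL - NL + DI - DT = 199.19 - 89.53 - 63 + 17.71 - 6 = 58.37

58.37 dB


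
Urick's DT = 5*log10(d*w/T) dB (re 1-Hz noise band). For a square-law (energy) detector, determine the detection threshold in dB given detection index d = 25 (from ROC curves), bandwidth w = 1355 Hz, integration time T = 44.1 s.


14.43 dB


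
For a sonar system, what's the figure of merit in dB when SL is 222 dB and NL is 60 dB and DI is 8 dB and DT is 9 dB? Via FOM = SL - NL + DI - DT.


161 dB


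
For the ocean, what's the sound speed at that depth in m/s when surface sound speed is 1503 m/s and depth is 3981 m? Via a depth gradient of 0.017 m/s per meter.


c = 1503 + 0.017 * 3981 = 1570.677

1570.677 m/s


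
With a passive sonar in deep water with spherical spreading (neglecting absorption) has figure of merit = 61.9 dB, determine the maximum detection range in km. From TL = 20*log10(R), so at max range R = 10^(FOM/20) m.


At max range FOM = TL, so 20*log10(R) = 61.9
R = 10^(61.9/20) = 1244.51 m = 1.24 km

1.24 km


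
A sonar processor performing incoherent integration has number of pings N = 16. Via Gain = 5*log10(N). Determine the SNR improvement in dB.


6.02 dB


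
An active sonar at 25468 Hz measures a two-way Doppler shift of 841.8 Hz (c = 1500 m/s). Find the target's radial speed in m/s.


24.79 m/s


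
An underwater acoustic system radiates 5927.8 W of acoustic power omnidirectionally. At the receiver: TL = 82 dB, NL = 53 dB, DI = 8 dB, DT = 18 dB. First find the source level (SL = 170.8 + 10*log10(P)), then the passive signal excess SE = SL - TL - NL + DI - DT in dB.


Step 1: SL = 170.8 + 10*log10(5927.8) = 208.53 dB
Step 2: SE = SL - TL - NL + DI - DT = 208.53 - 82 - 53 + 8 - 18 = 63.53

63.53 dB


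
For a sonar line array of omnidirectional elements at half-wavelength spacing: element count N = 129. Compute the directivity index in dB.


21.11 dB


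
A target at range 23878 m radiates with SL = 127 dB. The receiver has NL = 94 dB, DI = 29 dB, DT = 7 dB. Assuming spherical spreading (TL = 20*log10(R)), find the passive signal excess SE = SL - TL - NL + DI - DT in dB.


Step 1: TL = 20*log10(23878) = 87.56 dB
Step 2: SE = 127 - 87.56 - 94 + 29 - 7 = -32.56

-32.56 dB


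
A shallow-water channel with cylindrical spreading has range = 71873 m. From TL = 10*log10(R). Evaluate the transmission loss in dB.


TL = 10*log10(71873) = 48.57

48.57 dB


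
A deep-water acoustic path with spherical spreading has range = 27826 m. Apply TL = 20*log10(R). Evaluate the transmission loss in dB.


TL = 20*log10(27826) = 88.89

88.89 dB


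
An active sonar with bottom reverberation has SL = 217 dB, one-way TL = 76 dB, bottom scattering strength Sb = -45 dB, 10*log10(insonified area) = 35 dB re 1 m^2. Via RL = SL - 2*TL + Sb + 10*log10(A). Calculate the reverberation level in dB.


RL = SL - 2*TL + Sb + 10*log10(A) = 217 - 2*76 + (-45) + 35 = 55

55 dB


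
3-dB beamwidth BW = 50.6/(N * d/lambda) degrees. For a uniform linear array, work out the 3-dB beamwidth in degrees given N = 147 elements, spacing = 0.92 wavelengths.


BW = 50.6 / (147 * 0.92) = 50.6 / 135.24 = 0.37

0.37 deg


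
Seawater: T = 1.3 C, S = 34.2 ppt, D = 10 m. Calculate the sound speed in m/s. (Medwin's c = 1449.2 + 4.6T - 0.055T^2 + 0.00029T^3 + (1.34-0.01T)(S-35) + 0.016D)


1454.19 m/s


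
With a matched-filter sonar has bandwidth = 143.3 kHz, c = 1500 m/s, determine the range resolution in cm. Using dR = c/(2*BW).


0.52 cm


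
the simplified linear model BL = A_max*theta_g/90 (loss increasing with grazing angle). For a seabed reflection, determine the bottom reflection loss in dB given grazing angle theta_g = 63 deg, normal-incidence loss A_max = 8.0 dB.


5.6 dB


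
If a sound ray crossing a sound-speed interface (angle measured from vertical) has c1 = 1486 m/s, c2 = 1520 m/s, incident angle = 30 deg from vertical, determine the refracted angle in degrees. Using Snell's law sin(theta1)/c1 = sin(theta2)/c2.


30.76 deg


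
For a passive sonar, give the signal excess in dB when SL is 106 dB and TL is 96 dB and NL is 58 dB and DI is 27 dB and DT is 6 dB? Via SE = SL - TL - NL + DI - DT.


-27 dB


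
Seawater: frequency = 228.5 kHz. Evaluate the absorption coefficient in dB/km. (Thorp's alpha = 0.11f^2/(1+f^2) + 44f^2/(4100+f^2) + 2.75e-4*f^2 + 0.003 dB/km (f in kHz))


f^2 = 52212.25
alpha = 0.11*52212.25/(1+52212.25) + 44*52212.25/(4100+52212.25) + 2.75e-4*52212.25 + 0.003 = 55.268

55.268 dB/km


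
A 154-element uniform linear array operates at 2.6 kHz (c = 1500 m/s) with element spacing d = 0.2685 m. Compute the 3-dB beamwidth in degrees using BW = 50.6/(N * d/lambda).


Step 1: lambda = 1500/2600 = 0.57692 m
Step 2: d/lambda = 0.2685/0.57692 = 0.4654
Step 3: BW = 50.6/(N * d/lambda) = 50.6/(154 * 0.4654) = 0.71

0.71 deg


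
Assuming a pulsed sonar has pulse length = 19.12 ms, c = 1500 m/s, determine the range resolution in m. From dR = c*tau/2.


dR = c*tau/2 = 1500 * 19.12e-3 / 2 = 14.34

14.34 m


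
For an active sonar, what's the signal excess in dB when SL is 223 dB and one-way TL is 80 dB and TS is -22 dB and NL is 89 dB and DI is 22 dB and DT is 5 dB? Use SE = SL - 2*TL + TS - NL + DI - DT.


SE = SL - 2*TL + TS - NL + DI - DT = 223 - 2*80 + (-22) - 89 + 22 - 5 = -31

-31 dB


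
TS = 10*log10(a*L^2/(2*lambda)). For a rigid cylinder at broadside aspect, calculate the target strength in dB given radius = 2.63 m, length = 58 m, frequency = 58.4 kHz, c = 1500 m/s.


52.36 dB


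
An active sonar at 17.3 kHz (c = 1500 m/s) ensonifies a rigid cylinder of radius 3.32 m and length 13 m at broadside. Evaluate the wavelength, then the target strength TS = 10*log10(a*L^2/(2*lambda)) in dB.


Step 1: lambda = c/f = 1500/17300 = 0.08671 m
Step 2: TS = 10*log10(a*L^2/(2*lambda)) = 10*log10(3.32*13^2/(2*0.08671)) = 35.1

35.1 dB


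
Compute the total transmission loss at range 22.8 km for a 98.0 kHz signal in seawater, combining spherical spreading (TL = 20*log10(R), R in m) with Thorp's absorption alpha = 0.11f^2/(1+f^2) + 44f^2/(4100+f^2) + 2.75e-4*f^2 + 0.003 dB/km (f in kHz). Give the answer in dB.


Step 1 (Thorp): alpha = 0.11*9604.0/(1+9604.0) + 44*9604.0/(4100+9604.0) + 2.75e-4*9604.0 + 0.003 = 33.59 dB/km
Step 2: TL_spread = 20*log10(22800) = 87.16 dB
Step 3: TL_abs = alpha*R = 33.59 * 22.8 = 765.85 dB
Step 4: TL_total = 87.16 + 765.85 = 853.01

853.01 dB


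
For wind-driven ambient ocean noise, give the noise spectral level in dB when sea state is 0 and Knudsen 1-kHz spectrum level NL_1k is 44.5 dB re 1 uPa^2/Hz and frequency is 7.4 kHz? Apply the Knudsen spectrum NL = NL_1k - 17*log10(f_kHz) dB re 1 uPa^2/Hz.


29.72 dB


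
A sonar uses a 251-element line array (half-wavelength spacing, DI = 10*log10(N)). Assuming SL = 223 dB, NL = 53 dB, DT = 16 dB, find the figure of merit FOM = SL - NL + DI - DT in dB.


Step 1: DI = 10*log10(251) = 24.0 dB
Step 2: FOM = SL - NL + DI - DT = 223 - 53 + 24.0 - 16 = 178.0

178.0 dB


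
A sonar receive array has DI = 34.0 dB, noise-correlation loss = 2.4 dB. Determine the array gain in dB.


AG = DI - L_corr = 34.0 - 2.4 = 31.6

31.6 dB


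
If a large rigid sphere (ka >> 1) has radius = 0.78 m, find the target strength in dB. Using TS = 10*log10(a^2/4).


-8.18 dB


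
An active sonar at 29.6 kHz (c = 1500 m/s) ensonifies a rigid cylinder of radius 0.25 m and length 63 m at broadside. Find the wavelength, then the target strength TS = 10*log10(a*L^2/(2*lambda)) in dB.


Step 1: lambda = c/f = 1500/29600 = 0.05068 m
Step 2: TS = 10*log10(a*L^2/(2*lambda)) = 10*log10(0.25*63^2/(2*0.05068)) = 39.91

39.91 dB


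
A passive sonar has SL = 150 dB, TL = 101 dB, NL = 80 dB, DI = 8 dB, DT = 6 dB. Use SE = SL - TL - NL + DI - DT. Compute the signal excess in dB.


SE = SL - TL - NL + DI - DT = 150 - 101 - 80 + 8 - 6 = -29

-29 dB


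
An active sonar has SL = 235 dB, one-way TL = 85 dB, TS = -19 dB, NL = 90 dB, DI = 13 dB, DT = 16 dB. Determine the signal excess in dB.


SE = SL - 2*TL + TS - NL + DI - DT = 235 - 2*85 + (-19) - 90 + 13 - 16 = -47

-47 dB


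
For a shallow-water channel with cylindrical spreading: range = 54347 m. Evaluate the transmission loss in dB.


TL = 10*log10(54347) = 47.35

47.35 dB


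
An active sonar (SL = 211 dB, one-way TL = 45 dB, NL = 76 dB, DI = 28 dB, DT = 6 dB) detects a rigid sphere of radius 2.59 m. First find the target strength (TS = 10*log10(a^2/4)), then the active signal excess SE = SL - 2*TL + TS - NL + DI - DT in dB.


Step 1: TS = 10*log10(2.59^2/4) = 2.25 dB
Step 2: SE = SL - 2*TL + TS - NL + DI - DT = 211 - 2*45 + (2.25) - 76 + 28 - 6 = 69.25

69.25 dB


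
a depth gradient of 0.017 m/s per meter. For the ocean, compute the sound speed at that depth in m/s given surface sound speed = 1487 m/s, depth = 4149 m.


c = 1487 + 0.017 * 4149 = 1557.533

1557.533 m/s


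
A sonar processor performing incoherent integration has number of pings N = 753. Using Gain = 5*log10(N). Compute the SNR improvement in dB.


Gain = 5*log10(753) = 14.38

14.38 dB


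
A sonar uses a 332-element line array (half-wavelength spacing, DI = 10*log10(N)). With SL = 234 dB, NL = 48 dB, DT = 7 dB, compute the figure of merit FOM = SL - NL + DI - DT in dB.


Step 1: DI = 10*log10(332) = 25.21 dB
Step 2: FOM = SL - NL + DI - DT = 234 - 48 + 25.21 - 7 = 204.21

204.21 dB


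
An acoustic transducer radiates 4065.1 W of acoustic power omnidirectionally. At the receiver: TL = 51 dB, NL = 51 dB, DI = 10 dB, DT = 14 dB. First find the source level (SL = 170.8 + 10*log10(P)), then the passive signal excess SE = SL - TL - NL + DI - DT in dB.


Step 1: SL = 170.8 + 10*log10(4065.1) = 206.89 dB
Step 2: SE = SL - TL - NL + DI - DT = 206.89 - 51 - 51 + 10 - 14 = 100.89

100.89 dB


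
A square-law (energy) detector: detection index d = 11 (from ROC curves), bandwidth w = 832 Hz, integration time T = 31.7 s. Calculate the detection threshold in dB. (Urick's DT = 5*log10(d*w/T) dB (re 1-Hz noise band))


DT = 5*log10(d*w/T) = 5*log10(11 * 832 / 31.7) = 5*log10(288.71) = 12.3

12.3 dB


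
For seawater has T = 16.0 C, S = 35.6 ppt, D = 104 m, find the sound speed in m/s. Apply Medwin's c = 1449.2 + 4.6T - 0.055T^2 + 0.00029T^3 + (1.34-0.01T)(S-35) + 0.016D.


1512.28 m/s


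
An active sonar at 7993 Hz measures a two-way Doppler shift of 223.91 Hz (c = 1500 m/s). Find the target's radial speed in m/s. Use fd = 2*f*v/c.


From fd = 2*f*v/c, v = c*fd/(2*f) = 1500 * 223.91 / (2*7993) = 21.01

21.01 m/s


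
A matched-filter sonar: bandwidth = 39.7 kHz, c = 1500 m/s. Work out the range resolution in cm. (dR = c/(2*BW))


dR = c/(2*BW) = 1500 / (2 * 39.7e3) = 0.0189 m = 1.89 cm

1.89 cm


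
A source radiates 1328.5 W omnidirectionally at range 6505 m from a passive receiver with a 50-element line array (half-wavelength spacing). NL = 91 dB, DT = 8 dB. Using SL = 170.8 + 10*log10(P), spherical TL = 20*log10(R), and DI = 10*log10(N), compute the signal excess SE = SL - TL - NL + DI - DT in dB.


43.76 dB


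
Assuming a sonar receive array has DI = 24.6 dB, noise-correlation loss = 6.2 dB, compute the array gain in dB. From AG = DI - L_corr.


AG = DI - L_corr = 24.6 - 6.2 = 18.4

18.4 dB


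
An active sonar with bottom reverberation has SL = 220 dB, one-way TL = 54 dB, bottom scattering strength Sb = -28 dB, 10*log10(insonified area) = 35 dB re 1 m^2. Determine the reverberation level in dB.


RL = SL - 2*TL + Sb + 10*log10(A) = 220 - 2*54 + (-28) + 35 = 119

119 dB


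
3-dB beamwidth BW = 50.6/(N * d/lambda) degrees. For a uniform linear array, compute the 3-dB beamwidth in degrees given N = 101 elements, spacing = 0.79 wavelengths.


0.63 deg


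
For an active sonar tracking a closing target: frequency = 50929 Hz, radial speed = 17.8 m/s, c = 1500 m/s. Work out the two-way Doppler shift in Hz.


fd = 2*f*v/c = 2 * 50929 * 17.8 / 1500 = 1208.71

1208.71 Hz


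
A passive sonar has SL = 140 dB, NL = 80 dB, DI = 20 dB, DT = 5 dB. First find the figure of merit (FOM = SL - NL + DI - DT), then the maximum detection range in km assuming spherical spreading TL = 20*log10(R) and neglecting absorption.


Step 1: FOM = SL - NL + DI - DT = 140 - 80 + 20 - 5 = 75 dB
Step 2: at max range FOM = TL = 20*log10(R), so R = 10^(75/20) = 5623.41 m = 5.62 km

5.62 km


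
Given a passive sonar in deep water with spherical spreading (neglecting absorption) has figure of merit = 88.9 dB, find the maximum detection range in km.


At max range FOM = TL, so 20*log10(R) = 88.9
R = 10^(88.9/20) = 27861.21 m = 27.86 km

27.86 km


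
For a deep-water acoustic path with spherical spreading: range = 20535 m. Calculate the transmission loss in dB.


TL = 20*log10(20535) = 86.25

86.25 dB


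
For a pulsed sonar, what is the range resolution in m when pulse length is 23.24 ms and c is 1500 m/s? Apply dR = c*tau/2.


17.43 m


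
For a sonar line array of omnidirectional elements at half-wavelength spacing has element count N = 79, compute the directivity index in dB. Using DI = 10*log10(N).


DI = 10*log10(79) = 18.98

18.98 dB


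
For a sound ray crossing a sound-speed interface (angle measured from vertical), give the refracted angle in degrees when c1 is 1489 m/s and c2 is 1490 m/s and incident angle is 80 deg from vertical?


sin(theta2) = (c2/c1)*sin(theta1) = (1490/1489)*sin(80 deg) = 0.98547
theta2 = arcsin(0.98547) = 80.22

80.22 deg


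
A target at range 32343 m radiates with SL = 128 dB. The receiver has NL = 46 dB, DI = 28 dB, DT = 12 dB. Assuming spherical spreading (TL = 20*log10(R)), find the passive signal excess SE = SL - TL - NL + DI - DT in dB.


Step 1: TL = 20*log10(32343) = 90.2 dB
Step 2: SE = 128 - 90.2 - 46 + 28 - 12 = 7.8

7.8 dB


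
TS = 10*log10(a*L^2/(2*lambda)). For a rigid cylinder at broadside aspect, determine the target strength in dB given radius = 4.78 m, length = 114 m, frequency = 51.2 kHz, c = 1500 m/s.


lambda = 1500/51200 = 0.0293 m
TS = 10*log10(4.78*114^2/(2*0.0293)) = 60.25

60.25 dB


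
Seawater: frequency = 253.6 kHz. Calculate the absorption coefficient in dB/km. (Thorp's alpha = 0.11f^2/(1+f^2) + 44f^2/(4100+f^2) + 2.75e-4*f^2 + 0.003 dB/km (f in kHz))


f^2 = 64312.96
alpha = 0.11*64312.96/(1+64312.96) + 44*64312.96/(4100+64312.96) + 2.75e-4*64312.96 + 0.003 = 59.162

59.162 dB/km


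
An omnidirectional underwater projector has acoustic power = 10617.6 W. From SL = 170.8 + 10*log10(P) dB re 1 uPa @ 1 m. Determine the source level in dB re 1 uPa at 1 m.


211.06 dB


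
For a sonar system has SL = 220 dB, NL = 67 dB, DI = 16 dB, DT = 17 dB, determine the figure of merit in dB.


FOM = SL - NL + DI - DT = 220 - 67 + 16 - 17 = 152

152 dB


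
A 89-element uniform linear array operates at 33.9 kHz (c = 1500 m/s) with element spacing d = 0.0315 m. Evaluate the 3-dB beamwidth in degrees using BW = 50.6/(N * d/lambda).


Step 1: lambda = 1500/33900 = 0.04425 m
Step 2: d/lambda = 0.0315/0.04425 = 0.7119
Step 3: BW = 50.6/(N * d/lambda) = 50.6/(89 * 0.7119) = 0.8

0.8 deg


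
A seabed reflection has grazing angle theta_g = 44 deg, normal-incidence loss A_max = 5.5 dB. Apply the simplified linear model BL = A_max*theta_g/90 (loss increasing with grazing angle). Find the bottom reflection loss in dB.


2.69 dB


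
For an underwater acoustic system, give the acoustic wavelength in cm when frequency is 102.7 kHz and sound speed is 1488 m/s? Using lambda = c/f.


1.45 cm


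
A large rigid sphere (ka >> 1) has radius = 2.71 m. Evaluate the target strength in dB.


2.64 dB


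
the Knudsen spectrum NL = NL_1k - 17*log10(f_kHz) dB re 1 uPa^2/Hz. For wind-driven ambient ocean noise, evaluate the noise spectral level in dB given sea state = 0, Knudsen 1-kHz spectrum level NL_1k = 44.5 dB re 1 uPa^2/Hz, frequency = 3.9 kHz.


NL = NL_1k - 17*log10(f_kHz) = 44.5 - 17*log10(3.9) = 44.5 - (10.05) = 34.45

34.45 dB


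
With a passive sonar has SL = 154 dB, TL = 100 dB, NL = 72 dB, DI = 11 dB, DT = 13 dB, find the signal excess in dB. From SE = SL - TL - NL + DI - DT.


-20 dB


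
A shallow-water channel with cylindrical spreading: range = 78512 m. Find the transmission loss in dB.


TL = 10*log10(78512) = 48.95

48.95 dB


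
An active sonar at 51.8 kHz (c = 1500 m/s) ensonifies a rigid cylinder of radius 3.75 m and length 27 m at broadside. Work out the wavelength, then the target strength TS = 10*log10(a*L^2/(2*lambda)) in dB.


Step 1: lambda = c/f = 1500/51800 = 0.02896 m
Step 2: TS = 10*log10(a*L^2/(2*lambda)) = 10*log10(3.75*27^2/(2*0.02896)) = 46.74

46.74 dB


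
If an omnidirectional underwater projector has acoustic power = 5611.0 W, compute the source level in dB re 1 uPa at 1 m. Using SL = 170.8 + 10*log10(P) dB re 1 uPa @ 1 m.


SL = 170.8 + 10*log10(5611.0) = 170.8 + 37.49 = 208.29

208.29 dB


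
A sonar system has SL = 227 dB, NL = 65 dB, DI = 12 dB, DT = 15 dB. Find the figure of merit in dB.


159 dB


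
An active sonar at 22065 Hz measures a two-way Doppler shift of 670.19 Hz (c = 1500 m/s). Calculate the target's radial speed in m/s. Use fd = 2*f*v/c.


22.78 m/s


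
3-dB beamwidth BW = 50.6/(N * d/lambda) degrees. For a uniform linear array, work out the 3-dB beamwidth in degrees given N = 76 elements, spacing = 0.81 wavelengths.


BW = 50.6 / (76 * 0.81) = 50.6 / 61.56 = 0.82

0.82 deg


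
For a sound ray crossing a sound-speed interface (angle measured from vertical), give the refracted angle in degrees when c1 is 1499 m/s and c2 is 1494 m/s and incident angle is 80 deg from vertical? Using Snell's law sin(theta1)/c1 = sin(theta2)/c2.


sin(theta2) = (c2/c1)*sin(theta1) = (1494/1499)*sin(80 deg) = 0.98152
theta2 = arcsin(0.98152) = 78.97

78.97 deg


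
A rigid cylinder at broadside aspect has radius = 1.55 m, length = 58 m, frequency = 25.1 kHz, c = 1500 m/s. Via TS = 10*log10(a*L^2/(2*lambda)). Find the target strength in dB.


lambda = 1500/25100 = 0.05976 m
TS = 10*log10(1.55*58^2/(2*0.05976)) = 46.4

46.4 dB


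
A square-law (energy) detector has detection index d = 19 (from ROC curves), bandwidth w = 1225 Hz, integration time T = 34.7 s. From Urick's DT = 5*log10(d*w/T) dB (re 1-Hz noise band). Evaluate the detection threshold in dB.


DT = 5*log10(d*w/T) = 5*log10(19 * 1225 / 34.7) = 5*log10(670.75) = 14.13

14.13 dB


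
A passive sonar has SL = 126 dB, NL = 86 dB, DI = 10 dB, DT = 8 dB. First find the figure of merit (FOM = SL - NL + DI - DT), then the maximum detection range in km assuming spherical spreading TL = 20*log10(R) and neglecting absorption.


Step 1: FOM = SL - NL + DI - DT = 126 - 86 + 10 - 8 = 42 dB
Step 2: at max range FOM = TL = 20*log10(R), so R = 10^(42/20) = 125.89 m = 0.13 km

0.13 km


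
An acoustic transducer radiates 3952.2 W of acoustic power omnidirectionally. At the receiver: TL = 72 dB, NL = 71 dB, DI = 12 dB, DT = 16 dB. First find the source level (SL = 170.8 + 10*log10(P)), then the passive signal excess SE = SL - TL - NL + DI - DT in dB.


Step 1: SL = 170.8 + 10*log10(3952.2) = 206.77 dB
Step 2: SE = SL - TL - NL + DI - DT = 206.77 - 72 - 71 + 12 - 16 = 59.77

59.77 dB


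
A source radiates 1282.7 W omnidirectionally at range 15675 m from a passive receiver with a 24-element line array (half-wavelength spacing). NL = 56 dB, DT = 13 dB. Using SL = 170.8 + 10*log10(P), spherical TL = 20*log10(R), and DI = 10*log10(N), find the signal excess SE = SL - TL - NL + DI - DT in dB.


Step 1: SL = 170.8 + 10*log10(1282.7) = 201.88 dB
Step 2: TL = 20*log10(15675) = 83.9 dB
Step 3: DI = 10*log10(24) = 13.8 dB
Step 4: SE = SL - TL - NL + DI - DT = 201.88 - 83.9 - 56 + 13.8 - 13 = 62.78

62.78 dB


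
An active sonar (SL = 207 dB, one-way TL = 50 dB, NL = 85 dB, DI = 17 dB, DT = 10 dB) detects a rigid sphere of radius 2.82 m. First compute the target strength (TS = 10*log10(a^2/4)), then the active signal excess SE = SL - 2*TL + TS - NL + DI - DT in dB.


Step 1: TS = 10*log10(2.82^2/4) = 2.98 dB
Step 2: SE = SL - 2*TL + TS - NL + DI - DT = 207 - 2*50 + (2.98) - 85 + 17 - 10 = 31.98

31.98 dB


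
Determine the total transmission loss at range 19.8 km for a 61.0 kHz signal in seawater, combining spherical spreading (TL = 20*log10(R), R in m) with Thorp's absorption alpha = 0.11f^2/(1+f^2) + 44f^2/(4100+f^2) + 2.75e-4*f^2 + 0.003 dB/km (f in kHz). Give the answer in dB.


522.92 dB


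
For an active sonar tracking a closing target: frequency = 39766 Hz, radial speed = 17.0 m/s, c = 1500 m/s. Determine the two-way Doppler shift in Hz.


fd = 2*f*v/c = 2 * 39766 * 17.0 / 1500 = 901.36

901.36 Hz


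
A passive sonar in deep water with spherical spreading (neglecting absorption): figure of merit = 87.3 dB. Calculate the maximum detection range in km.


23.17 km


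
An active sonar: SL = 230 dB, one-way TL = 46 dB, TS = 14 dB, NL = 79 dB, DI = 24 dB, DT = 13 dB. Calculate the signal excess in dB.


SE = SL - 2*TL + TS - NL + DI - DT = 230 - 2*46 + (14) - 79 + 24 - 13 = 84

84 dB


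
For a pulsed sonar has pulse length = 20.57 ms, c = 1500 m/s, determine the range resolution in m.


dR = c*tau/2 = 1500 * 20.57e-3 / 2 = 15.4275

15.4275 m


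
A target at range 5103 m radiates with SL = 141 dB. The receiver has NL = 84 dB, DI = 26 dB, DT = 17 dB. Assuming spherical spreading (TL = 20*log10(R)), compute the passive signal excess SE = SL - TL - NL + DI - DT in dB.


Step 1: TL = 20*log10(5103) = 74.16 dB
Step 2: SE = 141 - 74.16 - 84 + 26 - 17 = -8.16

-8.16 dB


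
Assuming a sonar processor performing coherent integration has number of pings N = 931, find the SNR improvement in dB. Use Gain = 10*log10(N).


Gain = 10*log10(931) = 29.69

29.69 dB


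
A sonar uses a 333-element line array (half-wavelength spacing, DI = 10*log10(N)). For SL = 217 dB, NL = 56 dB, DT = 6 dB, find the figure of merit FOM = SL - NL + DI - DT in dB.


180.22 dB


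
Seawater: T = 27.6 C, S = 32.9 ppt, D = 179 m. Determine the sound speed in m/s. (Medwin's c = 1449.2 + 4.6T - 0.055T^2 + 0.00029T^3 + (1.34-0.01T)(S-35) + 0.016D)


1540.99 m/s


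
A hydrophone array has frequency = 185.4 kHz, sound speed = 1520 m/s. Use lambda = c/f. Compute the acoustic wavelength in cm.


lambda = c/f = 1520 / 185400 = 0.0082 m = 0.82 cm

0.82 cm


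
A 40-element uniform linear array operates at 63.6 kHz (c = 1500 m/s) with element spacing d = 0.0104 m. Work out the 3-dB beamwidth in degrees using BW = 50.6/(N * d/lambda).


2.87 deg


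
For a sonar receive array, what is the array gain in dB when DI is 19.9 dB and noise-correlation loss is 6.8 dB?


AG = DI - L_corr = 19.9 - 6.8 = 13.1

13.1 dB


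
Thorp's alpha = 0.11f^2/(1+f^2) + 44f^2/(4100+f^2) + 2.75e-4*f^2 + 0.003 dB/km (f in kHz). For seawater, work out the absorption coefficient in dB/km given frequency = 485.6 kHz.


f^2 = 235807.36
alpha = 0.11*235807.36/(1+235807.36) + 44*235807.36/(4100+235807.36) + 2.75e-4*235807.36 + 0.003 = 108.208

108.208 dB/km


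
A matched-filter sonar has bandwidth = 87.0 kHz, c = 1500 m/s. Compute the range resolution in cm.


dR = c/(2*BW) = 1500 / (2 * 87.0e3) = 0.0086 m = 0.86 cm

0.86 cm


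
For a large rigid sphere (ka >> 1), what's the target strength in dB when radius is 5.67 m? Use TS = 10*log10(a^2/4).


TS = 10*log10(5.67^2 / 4) = 10*log10(8.037225) = 9.05

9.05 dB


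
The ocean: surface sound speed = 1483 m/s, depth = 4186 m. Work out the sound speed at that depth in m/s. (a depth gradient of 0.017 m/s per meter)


1554.162 m/s


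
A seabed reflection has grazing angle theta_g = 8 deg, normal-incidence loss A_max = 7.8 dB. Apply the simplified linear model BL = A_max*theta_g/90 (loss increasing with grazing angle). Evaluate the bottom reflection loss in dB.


0.69 dB


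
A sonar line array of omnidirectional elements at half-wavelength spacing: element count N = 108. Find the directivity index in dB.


20.33 dB


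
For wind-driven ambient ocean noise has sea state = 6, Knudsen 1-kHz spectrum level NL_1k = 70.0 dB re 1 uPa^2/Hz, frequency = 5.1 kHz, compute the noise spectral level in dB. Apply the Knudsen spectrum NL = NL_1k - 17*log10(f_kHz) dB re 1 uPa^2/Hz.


NL = NL_1k - 17*log10(f_kHz) = 70.0 - 17*log10(5.1) = 70.0 - (12.03) = 57.97

57.97 dB


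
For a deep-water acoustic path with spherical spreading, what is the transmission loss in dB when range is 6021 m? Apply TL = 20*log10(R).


TL = 20*log10(6021) = 75.59

75.59 dB


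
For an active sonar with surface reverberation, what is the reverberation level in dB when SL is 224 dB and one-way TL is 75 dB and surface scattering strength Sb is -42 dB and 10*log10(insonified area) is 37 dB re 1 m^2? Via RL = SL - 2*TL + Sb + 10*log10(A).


RL = SL - 2*TL + Sb + 10*log10(A) = 224 - 2*75 + (-42) + 37 = 69

69 dB


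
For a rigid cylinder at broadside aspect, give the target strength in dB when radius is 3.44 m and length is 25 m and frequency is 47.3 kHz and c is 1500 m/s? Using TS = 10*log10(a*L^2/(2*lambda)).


45.3 dB


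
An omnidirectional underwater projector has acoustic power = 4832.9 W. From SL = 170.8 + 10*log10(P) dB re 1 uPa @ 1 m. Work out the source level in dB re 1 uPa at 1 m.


207.64 dB


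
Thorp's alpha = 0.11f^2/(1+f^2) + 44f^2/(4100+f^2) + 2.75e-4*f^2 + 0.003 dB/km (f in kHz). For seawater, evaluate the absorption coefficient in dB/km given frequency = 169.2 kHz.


46.474 dB/km


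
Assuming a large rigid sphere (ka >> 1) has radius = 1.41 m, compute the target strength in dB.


-3.04 dB


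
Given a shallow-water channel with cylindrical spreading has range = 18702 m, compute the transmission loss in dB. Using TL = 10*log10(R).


TL = 10*log10(18702) = 42.72

42.72 dB


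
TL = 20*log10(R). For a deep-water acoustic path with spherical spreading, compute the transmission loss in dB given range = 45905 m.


93.24 dB


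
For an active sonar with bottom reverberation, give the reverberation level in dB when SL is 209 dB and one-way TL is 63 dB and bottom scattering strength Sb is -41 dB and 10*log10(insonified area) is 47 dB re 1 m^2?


89 dB


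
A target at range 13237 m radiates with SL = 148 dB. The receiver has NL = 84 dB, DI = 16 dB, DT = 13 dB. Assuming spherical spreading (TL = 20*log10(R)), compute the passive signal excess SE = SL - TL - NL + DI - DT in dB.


-15.44 dB


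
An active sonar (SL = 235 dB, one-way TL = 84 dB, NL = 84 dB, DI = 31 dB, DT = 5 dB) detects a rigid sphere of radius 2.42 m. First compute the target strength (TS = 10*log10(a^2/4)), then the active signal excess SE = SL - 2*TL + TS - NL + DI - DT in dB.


Step 1: TS = 10*log10(2.42^2/4) = 1.66 dB
Step 2: SE = SL - 2*TL + TS - NL + DI - DT = 235 - 2*84 + (1.66) - 84 + 31 - 5 = 10.66

10.66 dB


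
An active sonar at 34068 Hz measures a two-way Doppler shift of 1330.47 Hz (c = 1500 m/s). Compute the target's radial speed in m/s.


From fd = 2*f*v/c, v = c*fd/(2*f) = 1500 * 1330.47 / (2*34068) = 29.29

29.29 m/s


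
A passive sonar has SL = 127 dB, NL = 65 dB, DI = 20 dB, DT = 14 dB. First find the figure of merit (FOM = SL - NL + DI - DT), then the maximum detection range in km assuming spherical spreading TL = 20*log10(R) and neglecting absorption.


Step 1: FOM = SL - NL + DI - DT = 127 - 65 + 20 - 14 = 68 dB
Step 2: at max range FOM = TL = 20*log10(R), so R = 10^(68/20) = 2511.89 m = 2.51 km

2.51 km


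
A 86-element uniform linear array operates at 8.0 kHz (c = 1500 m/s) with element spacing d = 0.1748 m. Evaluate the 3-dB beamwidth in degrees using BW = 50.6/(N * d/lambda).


0.63 deg


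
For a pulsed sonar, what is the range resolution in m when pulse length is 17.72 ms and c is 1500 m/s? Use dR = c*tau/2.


dR = c*tau/2 = 1500 * 17.72e-3 / 2 = 13.29

13.29 m


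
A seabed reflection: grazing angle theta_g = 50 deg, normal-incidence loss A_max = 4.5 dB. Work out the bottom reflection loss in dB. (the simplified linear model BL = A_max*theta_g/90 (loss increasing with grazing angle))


BL = A_max * theta_g / 90 = 4.5 * 50 / 90 = 2.5

2.5 dB


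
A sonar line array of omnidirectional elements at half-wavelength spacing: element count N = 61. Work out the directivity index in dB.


17.85 dB


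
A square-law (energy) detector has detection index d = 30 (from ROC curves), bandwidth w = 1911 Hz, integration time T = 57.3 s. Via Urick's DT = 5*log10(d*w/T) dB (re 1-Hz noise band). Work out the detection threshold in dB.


15.0 dB


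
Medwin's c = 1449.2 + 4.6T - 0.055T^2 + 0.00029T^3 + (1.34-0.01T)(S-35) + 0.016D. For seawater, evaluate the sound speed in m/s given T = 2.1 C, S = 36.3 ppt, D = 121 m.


1462.27 m/s


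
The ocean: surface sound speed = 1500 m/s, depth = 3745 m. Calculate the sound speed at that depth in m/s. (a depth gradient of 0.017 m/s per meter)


c = 1500 + 0.017 * 3745 = 1563.665

1563.665 m/s


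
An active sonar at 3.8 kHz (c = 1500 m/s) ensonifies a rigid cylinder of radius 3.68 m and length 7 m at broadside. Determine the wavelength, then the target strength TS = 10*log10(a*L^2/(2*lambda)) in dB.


Step 1: lambda = c/f = 1500/3800 = 0.39474 m
Step 2: TS = 10*log10(a*L^2/(2*lambda)) = 10*log10(3.68*7^2/(2*0.39474)) = 23.59

23.59 dB


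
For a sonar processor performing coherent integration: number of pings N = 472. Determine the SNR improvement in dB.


26.74 dB


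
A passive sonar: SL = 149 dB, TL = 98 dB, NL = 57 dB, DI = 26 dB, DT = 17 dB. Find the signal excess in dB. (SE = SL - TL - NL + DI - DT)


3 dB


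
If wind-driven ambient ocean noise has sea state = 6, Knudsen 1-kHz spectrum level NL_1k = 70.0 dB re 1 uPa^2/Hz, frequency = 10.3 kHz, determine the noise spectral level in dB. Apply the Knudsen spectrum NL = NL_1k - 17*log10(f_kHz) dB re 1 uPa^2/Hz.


52.78 dB


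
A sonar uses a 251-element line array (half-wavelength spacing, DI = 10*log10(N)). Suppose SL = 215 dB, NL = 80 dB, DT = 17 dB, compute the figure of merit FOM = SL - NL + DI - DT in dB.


Step 1: DI = 10*log10(251) = 24.0 dB
Step 2: FOM = SL - NL + DI - DT = 215 - 80 + 24.0 - 17 = 142.0

142.0 dB


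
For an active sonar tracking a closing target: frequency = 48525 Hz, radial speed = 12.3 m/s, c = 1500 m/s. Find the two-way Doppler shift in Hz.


fd = 2*f*v/c = 2 * 48525 * 12.3 / 1500 = 795.81

795.81 Hz


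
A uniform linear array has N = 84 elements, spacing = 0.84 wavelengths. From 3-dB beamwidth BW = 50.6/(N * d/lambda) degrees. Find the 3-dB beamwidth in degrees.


BW = 50.6 / (84 * 0.84) = 50.6 / 70.56 = 0.72

0.72 deg


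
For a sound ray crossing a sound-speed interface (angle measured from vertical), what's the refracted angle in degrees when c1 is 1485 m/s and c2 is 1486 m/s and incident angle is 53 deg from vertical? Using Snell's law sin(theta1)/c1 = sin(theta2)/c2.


53.05 deg


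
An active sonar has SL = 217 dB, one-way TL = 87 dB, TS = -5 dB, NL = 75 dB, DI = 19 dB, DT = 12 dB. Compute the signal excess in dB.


SE = SL - 2*TL + TS - NL + DI - DT = 217 - 2*87 + (-5) - 75 + 19 - 12 = -30

-30 dB


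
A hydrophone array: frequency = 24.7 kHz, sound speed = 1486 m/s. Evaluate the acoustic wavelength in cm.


6.02 cm


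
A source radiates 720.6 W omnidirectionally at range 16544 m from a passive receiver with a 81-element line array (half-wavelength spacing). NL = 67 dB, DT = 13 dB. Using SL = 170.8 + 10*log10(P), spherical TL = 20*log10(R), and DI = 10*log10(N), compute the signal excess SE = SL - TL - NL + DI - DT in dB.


Step 1: SL = 170.8 + 10*log10(720.6) = 199.38 dB
Step 2: TL = 20*log10(16544) = 84.37 dB
Step 3: DI = 10*log10(81) = 19.08 dB
Step 4: SE = SL - TL - NL + DI - DT = 199.38 - 84.37 - 67 + 19.08 - 13 = 54.09

54.09 dB


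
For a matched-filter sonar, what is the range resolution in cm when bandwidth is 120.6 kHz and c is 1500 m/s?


dR = c/(2*BW) = 1500 / (2 * 120.6e3) = 0.0062 m = 0.62 cm

0.62 cm


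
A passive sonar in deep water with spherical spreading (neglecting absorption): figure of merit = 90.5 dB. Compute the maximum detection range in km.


33.5 km


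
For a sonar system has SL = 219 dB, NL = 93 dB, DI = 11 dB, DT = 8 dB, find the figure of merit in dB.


FOM = SL - NL + DI - DT = 219 - 93 + 11 - 8 = 129

129 dB


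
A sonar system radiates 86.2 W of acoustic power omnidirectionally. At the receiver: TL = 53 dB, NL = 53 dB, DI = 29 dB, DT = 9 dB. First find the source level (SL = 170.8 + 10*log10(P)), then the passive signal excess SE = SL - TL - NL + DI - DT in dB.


Step 1: SL = 170.8 + 10*log10(86.2) = 190.16 dB
Step 2: SE = SL - TL - NL + DI - DT = 190.16 - 53 - 53 + 29 - 9 = 104.16

104.16 dB


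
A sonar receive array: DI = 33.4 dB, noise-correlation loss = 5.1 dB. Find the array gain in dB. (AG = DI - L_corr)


AG = DI - L_corr = 33.4 - 5.1 = 28.3

28.3 dB


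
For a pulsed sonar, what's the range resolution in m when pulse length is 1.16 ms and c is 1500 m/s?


dR = c*tau/2 = 1500 * 1.16e-3 / 2 = 0.87

0.87 m


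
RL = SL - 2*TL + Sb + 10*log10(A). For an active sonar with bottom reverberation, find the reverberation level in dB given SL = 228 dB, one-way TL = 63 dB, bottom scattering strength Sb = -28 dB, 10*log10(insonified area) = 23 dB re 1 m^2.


RL = SL - 2*TL + Sb + 10*log10(A) = 228 - 2*63 + (-28) + 23 = 97

97 dB


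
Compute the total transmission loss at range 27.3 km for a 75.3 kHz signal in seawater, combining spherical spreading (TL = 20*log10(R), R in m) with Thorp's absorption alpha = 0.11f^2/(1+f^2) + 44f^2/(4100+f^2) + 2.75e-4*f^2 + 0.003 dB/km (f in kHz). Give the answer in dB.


831.49 dB


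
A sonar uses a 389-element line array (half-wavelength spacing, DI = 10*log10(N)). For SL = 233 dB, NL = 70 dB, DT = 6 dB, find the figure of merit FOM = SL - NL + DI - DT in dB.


Step 1: DI = 10*log10(389) = 25.9 dB
Step 2: FOM = SL - NL + DI - DT = 233 - 70 + 25.9 - 6 = 182.9

182.9 dB


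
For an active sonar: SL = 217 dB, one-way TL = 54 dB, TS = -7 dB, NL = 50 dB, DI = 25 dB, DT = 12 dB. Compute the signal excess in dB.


SE = SL - 2*TL + TS - NL + DI - DT = 217 - 2*54 + (-7) - 50 + 25 - 12 = 65

65 dB


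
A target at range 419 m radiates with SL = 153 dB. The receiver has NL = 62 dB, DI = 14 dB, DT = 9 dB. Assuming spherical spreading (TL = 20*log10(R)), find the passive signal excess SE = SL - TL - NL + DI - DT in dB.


Step 1: TL = 20*log10(419) = 52.44 dB
Step 2: SE = 153 - 52.44 - 62 + 14 - 9 = 43.56

43.56 dB


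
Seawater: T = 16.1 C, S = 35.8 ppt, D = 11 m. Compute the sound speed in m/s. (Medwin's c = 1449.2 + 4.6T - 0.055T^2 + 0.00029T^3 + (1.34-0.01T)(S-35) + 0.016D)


c = 1449.2 + 4.6*16.1 - 0.055*16.1^2 + 0.00029*16.1^3 + (1.34 - 0.01*16.1)*(35.8 - 35) + 0.016*11 = 1511.33

1511.33 m/s


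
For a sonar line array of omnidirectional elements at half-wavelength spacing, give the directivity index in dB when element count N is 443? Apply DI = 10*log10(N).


26.46 dB


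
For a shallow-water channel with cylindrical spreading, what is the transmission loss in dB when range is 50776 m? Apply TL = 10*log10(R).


47.06 dB


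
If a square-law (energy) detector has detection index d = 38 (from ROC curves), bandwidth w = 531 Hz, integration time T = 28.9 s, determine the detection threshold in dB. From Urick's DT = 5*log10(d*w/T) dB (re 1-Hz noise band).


DT = 5*log10(d*w/T) = 5*log10(38 * 531 / 28.9) = 5*log10(698.2) = 14.22

14.22 dB


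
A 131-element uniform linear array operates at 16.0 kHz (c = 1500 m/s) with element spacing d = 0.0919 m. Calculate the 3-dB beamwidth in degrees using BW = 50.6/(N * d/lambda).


0.39 deg


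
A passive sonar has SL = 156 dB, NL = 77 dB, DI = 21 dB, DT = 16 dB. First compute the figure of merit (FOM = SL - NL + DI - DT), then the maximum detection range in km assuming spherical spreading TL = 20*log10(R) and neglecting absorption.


Step 1: FOM = SL - NL + DI - DT = 156 - 77 + 21 - 16 = 84 dB
Step 2: at max range FOM = TL = 20*log10(R), so R = 10^(84/20) = 15848.93 m = 15.85 km

15.85 km


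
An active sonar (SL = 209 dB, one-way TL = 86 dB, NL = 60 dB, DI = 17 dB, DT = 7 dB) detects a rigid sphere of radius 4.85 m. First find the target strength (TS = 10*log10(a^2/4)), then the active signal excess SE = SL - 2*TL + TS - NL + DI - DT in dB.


Step 1: TS = 10*log10(4.85^2/4) = 7.69 dB
Step 2: SE = SL - 2*TL + TS - NL + DI - DT = 209 - 2*86 + (7.69) - 60 + 17 - 7 = -5.31

-5.31 dB


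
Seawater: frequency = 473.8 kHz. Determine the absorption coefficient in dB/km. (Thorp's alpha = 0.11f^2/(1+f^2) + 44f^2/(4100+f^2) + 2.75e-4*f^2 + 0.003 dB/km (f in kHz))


f^2 = 224486.44
alpha = 0.11*224486.44/(1+224486.44) + 44*224486.44/(4100+224486.44) + 2.75e-4*224486.44 + 0.003 = 105.058

105.058 dB/km


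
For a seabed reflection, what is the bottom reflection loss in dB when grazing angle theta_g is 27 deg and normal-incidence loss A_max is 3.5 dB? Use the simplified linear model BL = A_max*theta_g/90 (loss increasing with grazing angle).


1.05 dB


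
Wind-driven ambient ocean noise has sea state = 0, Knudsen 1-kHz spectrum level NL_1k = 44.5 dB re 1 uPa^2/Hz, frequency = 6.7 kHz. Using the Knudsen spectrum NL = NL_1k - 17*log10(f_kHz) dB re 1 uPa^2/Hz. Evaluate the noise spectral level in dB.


NL = NL_1k - 17*log10(f_kHz) = 44.5 - 17*log10(6.7) = 44.5 - (14.04) = 30.46

30.46 dB


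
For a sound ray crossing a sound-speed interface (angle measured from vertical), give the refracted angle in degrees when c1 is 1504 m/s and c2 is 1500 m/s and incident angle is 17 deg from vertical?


16.95 deg


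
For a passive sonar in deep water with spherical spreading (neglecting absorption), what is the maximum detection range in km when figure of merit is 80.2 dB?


10.23 km


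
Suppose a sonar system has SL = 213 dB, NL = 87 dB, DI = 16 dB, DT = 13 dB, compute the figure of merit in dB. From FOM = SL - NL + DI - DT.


FOM = SL - NL + DI - DT = 213 - 87 + 16 - 13 = 129

129 dB
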